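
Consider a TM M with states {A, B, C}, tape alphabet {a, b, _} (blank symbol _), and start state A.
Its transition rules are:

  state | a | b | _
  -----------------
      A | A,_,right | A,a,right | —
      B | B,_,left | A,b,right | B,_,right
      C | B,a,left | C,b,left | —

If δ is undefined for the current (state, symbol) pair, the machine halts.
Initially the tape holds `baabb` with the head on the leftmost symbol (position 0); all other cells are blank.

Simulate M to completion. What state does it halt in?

state=A head=0 tape=[b]aabb_   (A,b)→(A,a,right)
state=A head=1 tape=a[a]abb_   (A,a)→(A,_,right)
state=A head=2 tape=a_[a]bb_   (A,a)→(A,_,right)
state=A head=3 tape=a__[b]b_   (A,b)→(A,a,right)
state=A head=4 tape=a__a[b]_   (A,b)→(A,a,right)
state=A head=5 tape=a__aa[_]
No transition is defined for (A, _); M halts in state A.

A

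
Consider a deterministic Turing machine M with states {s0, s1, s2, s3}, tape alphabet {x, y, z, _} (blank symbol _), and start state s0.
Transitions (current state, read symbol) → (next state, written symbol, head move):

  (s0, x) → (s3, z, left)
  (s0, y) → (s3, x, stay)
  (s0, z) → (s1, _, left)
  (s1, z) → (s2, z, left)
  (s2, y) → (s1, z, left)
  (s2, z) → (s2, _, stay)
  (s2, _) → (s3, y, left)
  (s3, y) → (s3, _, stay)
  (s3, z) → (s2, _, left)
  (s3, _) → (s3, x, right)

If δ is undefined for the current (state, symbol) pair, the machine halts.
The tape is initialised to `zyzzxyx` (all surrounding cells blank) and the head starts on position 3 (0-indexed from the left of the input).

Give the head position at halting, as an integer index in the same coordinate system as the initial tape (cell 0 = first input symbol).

-1

s0 | __zyz[z]xyx   read z → write _, move left, go to s1
s1 | __zy[z]_xyx   read z → write z, move left, go to s2
s2 | __z[y]z_xyx   read y → write z, move left, go to s1
s1 | __[z]zz_xyx   read z → write z, move left, go to s2
s2 | _[_]zzz_xyx   read _ → write y, move left, go to s3
s3 | [_]yzzz_xyx   read _ → write x, move right, go to s3
s3 | x[y]zzz_xyx   read y → write _, move stay, go to s3
s3 | x[_]zzz_xyx   read _ → write x, move right, go to s3
s3 | xx[z]zz_xyx   read z → write _, move left, go to s2
s2 | x[x]_zz_xyx
At halt the head is at cell -1.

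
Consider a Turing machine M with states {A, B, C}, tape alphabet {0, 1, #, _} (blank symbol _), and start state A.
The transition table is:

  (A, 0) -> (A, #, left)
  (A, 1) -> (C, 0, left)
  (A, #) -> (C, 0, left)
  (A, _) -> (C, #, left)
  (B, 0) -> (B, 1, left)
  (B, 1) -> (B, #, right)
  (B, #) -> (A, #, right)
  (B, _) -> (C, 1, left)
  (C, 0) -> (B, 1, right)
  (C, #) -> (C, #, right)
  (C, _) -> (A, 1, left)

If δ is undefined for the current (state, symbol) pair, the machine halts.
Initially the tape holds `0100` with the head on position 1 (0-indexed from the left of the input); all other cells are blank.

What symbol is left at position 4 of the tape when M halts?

1

A | 0[1]00_   read 1 → write 0, move left, go to C
C | [0]000_   read 0 → write 1, move right, go to B
B | 1[0]00_   read 0 → write 1, move left, go to B
B | [1]100_   read 1 → write #, move right, go to B
B | #[1]00_   read 1 → write #, move right, go to B
B | ##[0]0_   read 0 → write 1, move left, go to B
B | #[#]10_   read # → write #, move right, go to A
A | ##[1]0_   read 1 → write 0, move left, go to C
C | #[#]00_   read # → write #, move right, go to C
C | ##[0]0_   read 0 → write 1, move right, go to B
B | ##1[0]_   read 0 → write 1, move left, go to B
B | ##[1]1_   read 1 → write #, move right, go to B
B | ###[1]_   read 1 → write #, move right, go to B
B | ####[_]   read _ → write 1, move left, go to C
C | ###[#]1   read # → write #, move right, go to C
C | ####[1]
Cell 4 holds 1 when M halts.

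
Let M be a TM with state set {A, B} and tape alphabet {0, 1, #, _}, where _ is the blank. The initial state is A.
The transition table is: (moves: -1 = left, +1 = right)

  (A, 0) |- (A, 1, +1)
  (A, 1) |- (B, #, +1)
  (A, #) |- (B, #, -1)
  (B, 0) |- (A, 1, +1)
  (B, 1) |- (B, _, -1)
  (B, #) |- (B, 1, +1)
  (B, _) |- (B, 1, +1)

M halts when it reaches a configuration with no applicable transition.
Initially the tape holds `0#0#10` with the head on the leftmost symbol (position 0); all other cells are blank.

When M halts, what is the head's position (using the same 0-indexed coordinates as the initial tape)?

6

A | ___[0]#0#10_   read 0 → write 1, move +1, go to A
A | ___1[#]0#10_   read # → write #, move -1, go to B
B | ___[1]#0#10_   read 1 → write _, move -1, go to B
B | __[_]_#0#10_   read _ → write 1, move +1, go to B
B | __1[_]#0#10_   read _ → write 1, move +1, go to B
B | __11[#]0#10_   read # → write 1, move +1, go to B
B | __111[0]#10_   read 0 → write 1, move +1, go to A
A | __1111[#]10_   read # → write #, move -1, go to B
B | __111[1]#10_   read 1 → write _, move -1, go to B
B | __11[1]_#10_   read 1 → write _, move -1, go to B
B | __1[1]__#10_   read 1 → write _, move -1, go to B
B | __[1]___#10_   read 1 → write _, move -1, go to B
B | _[_]____#10_   read _ → write 1, move +1, go to B
B | _1[_]___#10_   read _ → write 1, move +1, go to B
B | _11[_]__#10_   read _ → write 1, move +1, go to B
B | _111[_]_#10_   read _ → write 1, move +1, go to B
B | _1111[_]#10_   read _ → write 1, move +1, go to B
B | _11111[#]10_   read # → write 1, move +1, go to B
B | _111111[1]0_   read 1 → write _, move -1, go to B
B | _11111[1]_0_   read 1 → write _, move -1, go to B
B | _1111[1]__0_   read 1 → write _, move -1, go to B
B | _111[1]___0_   read 1 → write _, move -1, go to B
B | _11[1]____0_   read 1 → write _, move -1, go to B
B | _1[1]_____0_   read 1 → write _, move -1, go to B
B | _[1]______0_   read 1 → write _, move -1, go to B
B | [_]_______0_   read _ → write 1, move +1, go to B
B | 1[_]______0_   read _ → write 1, move +1, go to B
B | 11[_]_____0_   read _ → write 1, move +1, go to B
B | 111[_]____0_   read _ → write 1, move +1, go to B
B | 1111[_]___0_   read _ → write 1, move +1, go to B
B | 11111[_]__0_   read _ → write 1, move +1, go to B
B | 111111[_]_0_   read _ → write 1, move +1, go to B
B | 1111111[_]0_   read _ → write 1, move +1, go to B
B | 11111111[0]_   read 0 → write 1, move +1, go to A
A | 111111111[_]
At halt the head is at cell 6.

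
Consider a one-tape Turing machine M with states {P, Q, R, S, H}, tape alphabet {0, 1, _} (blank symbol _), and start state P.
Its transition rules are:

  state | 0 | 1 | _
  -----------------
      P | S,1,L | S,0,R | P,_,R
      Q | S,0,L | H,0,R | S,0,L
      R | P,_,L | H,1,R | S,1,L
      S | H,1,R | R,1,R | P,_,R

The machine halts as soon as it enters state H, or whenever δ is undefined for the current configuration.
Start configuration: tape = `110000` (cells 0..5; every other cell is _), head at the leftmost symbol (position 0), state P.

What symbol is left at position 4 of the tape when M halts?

1

state=P head=0 tape=[1]10000   (P,1)→(S,0,R)
state=S head=1 tape=0[1]0000   (S,1)→(R,1,R)
state=R head=2 tape=01[0]000   (R,0)→(P,_,L)
state=P head=1 tape=0[1]_000   (P,1)→(S,0,R)
state=S head=2 tape=00[_]000   (S,_)→(P,_,R)
state=P head=3 tape=00_[0]00   (P,0)→(S,1,L)
state=S head=2 tape=00[_]100   (S,_)→(P,_,R)
state=P head=3 tape=00_[1]00   (P,1)→(S,0,R)
state=S head=4 tape=00_0[0]0   (S,0)→(H,1,R)
state=H head=5 tape=00_01[0]
Cell 4 holds 1 when M halts.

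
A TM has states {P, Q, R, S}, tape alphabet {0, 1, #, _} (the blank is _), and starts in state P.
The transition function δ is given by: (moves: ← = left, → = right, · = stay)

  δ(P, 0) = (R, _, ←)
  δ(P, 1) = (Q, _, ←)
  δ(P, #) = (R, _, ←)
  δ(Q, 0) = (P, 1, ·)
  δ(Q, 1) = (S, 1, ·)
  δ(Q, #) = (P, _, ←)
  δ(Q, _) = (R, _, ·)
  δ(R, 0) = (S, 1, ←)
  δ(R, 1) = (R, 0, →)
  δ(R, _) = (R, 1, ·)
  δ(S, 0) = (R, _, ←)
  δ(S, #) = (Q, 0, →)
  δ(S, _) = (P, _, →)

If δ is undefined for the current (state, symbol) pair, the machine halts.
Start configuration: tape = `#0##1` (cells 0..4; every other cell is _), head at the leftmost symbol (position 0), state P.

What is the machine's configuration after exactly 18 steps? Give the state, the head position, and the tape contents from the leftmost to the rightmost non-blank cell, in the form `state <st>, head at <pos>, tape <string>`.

state R, head at 2, tape 0000##1

state=P head=0 tape=__[#]0##1   (P,#)→(R,_,←)
state=R head=-1 tape=_[_]_0##1   (R,_)→(R,1,·)
state=R head=-1 tape=_[1]_0##1   (R,1)→(R,0,→)
state=R head=0 tape=_0[_]0##1   (R,_)→(R,1,·)
state=R head=0 tape=_0[1]0##1   (R,1)→(R,0,→)
state=R head=1 tape=_00[0]##1   (R,0)→(S,1,←)
state=S head=0 tape=_0[0]1##1   (S,0)→(R,_,←)
state=R head=-1 tape=_[0]_1##1   (R,0)→(S,1,←)
state=S head=-2 tape=[_]1_1##1   (S,_)→(P,_,→)
state=P head=-1 tape=_[1]_1##1   (P,1)→(Q,_,←)
state=Q head=-2 tape=[_]__1##1   (Q,_)→(R,_,·)
state=R head=-2 tape=[_]__1##1   (R,_)→(R,1,·)
state=R head=-2 tape=[1]__1##1   (R,1)→(R,0,→)
state=R head=-1 tape=0[_]_1##1   (R,_)→(R,1,·)
state=R head=-1 tape=0[1]_1##1   (R,1)→(R,0,→)
state=R head=0 tape=00[_]1##1   (R,_)→(R,1,·)
state=R head=0 tape=00[1]1##1   (R,1)→(R,0,→)
state=R head=1 tape=000[1]##1   (R,1)→(R,0,→)
state=R head=2 tape=0000[#]#1
After 18 steps: state R, head at 2, tape 0000##1.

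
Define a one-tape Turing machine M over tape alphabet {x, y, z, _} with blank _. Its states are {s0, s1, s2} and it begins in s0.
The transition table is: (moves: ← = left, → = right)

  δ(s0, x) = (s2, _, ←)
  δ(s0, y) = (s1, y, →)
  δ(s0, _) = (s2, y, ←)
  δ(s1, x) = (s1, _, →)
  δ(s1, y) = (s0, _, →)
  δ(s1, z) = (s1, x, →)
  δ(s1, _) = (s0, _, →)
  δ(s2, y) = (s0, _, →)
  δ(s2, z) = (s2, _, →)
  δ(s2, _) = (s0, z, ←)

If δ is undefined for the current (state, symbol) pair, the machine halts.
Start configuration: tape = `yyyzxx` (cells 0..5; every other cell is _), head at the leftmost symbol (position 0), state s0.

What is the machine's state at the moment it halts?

s0

state=s0 head=0 tape=[y]yyzxx__   (s0,y)→(s1,y,→)
state=s1 head=1 tape=y[y]yzxx__   (s1,y)→(s0,_,→)
state=s0 head=2 tape=y_[y]zxx__   (s0,y)→(s1,y,→)
state=s1 head=3 tape=y_y[z]xx__   (s1,z)→(s1,x,→)
state=s1 head=4 tape=y_yx[x]x__   (s1,x)→(s1,_,→)
state=s1 head=5 tape=y_yx_[x]__   (s1,x)→(s1,_,→)
state=s1 head=6 tape=y_yx__[_]_   (s1,_)→(s0,_,→)
state=s0 head=7 tape=y_yx___[_]   (s0,_)→(s2,y,←)
state=s2 head=6 tape=y_yx__[_]y   (s2,_)→(s0,z,←)
state=s0 head=5 tape=y_yx_[_]zy   (s0,_)→(s2,y,←)
state=s2 head=4 tape=y_yx[_]yzy   (s2,_)→(s0,z,←)
state=s0 head=3 tape=y_y[x]zyzy   (s0,x)→(s2,_,←)
state=s2 head=2 tape=y_[y]_zyzy   (s2,y)→(s0,_,→)
state=s0 head=3 tape=y__[_]zyzy   (s0,_)→(s2,y,←)
state=s2 head=2 tape=y_[_]yzyzy   (s2,_)→(s0,z,←)
state=s0 head=1 tape=y[_]zyzyzy   (s0,_)→(s2,y,←)
state=s2 head=0 tape=[y]yzyzyzy   (s2,y)→(s0,_,→)
state=s0 head=1 tape=_[y]zyzyzy   (s0,y)→(s1,y,→)
state=s1 head=2 tape=_y[z]yzyzy   (s1,z)→(s1,x,→)
state=s1 head=3 tape=_yx[y]zyzy   (s1,y)→(s0,_,→)
state=s0 head=4 tape=_yx_[z]yzy
No transition is defined for (s0, z); M halts in state s0.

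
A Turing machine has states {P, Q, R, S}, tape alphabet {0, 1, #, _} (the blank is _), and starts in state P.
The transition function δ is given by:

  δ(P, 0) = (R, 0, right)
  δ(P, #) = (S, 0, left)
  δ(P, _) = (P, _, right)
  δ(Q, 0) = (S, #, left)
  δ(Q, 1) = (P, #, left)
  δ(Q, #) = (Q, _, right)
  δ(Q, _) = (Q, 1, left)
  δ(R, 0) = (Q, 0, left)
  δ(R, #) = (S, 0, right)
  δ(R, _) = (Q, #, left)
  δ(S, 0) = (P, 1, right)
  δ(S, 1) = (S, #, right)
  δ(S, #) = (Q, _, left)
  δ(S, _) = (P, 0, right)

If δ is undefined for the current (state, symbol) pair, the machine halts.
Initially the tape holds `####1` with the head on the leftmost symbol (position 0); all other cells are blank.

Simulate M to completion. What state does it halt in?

state=P head=0 tape=_[#]###1   (P,#)→(S,0,left)
state=S head=-1 tape=[_]0###1   (S,_)→(P,0,right)
state=P head=0 tape=0[0]###1   (P,0)→(R,0,right)
state=R head=1 tape=00[#]##1   (R,#)→(S,0,right)
state=S head=2 tape=000[#]#1   (S,#)→(Q,_,left)
state=Q head=1 tape=00[0]_#1   (Q,0)→(S,#,left)
state=S head=0 tape=0[0]#_#1   (S,0)→(P,1,right)
state=P head=1 tape=01[#]_#1   (P,#)→(S,0,left)
state=S head=0 tape=0[1]0_#1   (S,1)→(S,#,right)
state=S head=1 tape=0#[0]_#1   (S,0)→(P,1,right)
state=P head=2 tape=0#1[_]#1   (P,_)→(P,_,right)
state=P head=3 tape=0#1_[#]1   (P,#)→(S,0,left)
state=S head=2 tape=0#1[_]01   (S,_)→(P,0,right)
state=P head=3 tape=0#10[0]1   (P,0)→(R,0,right)
state=R head=4 tape=0#100[1]
No transition is defined for (R, 1); M halts in state R.

R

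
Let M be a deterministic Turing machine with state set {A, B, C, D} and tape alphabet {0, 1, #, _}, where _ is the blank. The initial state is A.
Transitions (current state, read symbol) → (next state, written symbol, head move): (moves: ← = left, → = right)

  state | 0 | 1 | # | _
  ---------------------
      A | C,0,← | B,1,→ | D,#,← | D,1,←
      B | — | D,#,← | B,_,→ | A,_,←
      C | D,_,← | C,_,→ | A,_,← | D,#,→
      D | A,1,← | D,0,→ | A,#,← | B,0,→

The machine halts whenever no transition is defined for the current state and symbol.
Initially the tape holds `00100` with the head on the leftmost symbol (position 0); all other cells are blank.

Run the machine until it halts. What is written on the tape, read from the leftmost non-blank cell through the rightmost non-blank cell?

00_0100

state=A head=0 tape=__[0]0100   (A,0)→(C,0,←)
state=C head=-1 tape=_[_]00100   (C,_)→(D,#,→)
state=D head=0 tape=_#[0]0100   (D,0)→(A,1,←)
state=A head=-1 tape=_[#]10100   (A,#)→(D,#,←)
state=D head=-2 tape=[_]#10100   (D,_)→(B,0,→)
state=B head=-1 tape=0[#]10100   (B,#)→(B,_,→)
state=B head=0 tape=0_[1]0100   (B,1)→(D,#,←)
state=D head=-1 tape=0[_]#0100   (D,_)→(B,0,→)
state=B head=0 tape=00[#]0100   (B,#)→(B,_,→)
state=B head=1 tape=00_[0]100
The non-blank tape span at halt is 00_0100.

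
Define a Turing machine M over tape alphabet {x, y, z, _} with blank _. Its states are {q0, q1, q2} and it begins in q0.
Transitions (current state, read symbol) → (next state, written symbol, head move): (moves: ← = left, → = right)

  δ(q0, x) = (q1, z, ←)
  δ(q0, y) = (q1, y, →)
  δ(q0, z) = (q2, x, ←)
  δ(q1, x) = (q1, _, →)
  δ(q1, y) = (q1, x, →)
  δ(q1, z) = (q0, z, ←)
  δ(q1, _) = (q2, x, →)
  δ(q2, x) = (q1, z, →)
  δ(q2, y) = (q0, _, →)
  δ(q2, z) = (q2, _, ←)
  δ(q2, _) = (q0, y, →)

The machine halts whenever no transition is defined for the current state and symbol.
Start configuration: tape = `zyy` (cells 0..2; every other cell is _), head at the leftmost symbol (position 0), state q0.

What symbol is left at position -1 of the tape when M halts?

z

q0 | __[z]yy___   read z → write x, move ←, go to q2
q2 | _[_]xyy___   read _ → write y, move →, go to q0
q0 | _y[x]yy___   read x → write z, move ←, go to q1
q1 | _[y]zyy___   read y → write x, move →, go to q1
q1 | _x[z]yy___   read z → write z, move ←, go to q0
q0 | _[x]zyy___   read x → write z, move ←, go to q1
q1 | [_]zzyy___   read _ → write x, move →, go to q2
q2 | x[z]zyy___   read z → write _, move ←, go to q2
q2 | [x]_zyy___   read x → write z, move →, go to q1
q1 | z[_]zyy___   read _ → write x, move →, go to q2
q2 | zx[z]yy___   read z → write _, move ←, go to q2
q2 | z[x]_yy___   read x → write z, move →, go to q1
q1 | zz[_]yy___   read _ → write x, move →, go to q2
q2 | zzx[y]y___   read y → write _, move →, go to q0
q0 | zzx_[y]___   read y → write y, move →, go to q1
q1 | zzx_y[_]__   read _ → write x, move →, go to q2
q2 | zzx_yx[_]_   read _ → write y, move →, go to q0
q0 | zzx_yxy[_]
Cell -1 holds z when M halts.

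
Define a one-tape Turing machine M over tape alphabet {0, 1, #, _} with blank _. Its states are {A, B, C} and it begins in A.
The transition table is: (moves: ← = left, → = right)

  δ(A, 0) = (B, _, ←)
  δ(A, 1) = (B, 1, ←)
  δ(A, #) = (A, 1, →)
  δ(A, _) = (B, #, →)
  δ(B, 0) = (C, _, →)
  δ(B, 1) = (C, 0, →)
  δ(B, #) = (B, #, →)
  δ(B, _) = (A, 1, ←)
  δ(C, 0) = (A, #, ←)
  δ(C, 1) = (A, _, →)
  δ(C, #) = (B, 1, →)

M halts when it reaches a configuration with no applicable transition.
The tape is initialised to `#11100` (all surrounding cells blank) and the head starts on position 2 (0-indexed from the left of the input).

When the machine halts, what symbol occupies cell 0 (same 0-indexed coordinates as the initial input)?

_

state=A head=2 tape=__#1[1]100   (A,1)→(B,1,←)
state=B head=1 tape=__#[1]1100   (B,1)→(C,0,→)
state=C head=2 tape=__#0[1]100   (C,1)→(A,_,→)
state=A head=3 tape=__#0_[1]00   (A,1)→(B,1,←)
state=B head=2 tape=__#0[_]100   (B,_)→(A,1,←)
state=A head=1 tape=__#[0]1100   (A,0)→(B,_,←)
state=B head=0 tape=__[#]_1100   (B,#)→(B,#,→)
state=B head=1 tape=__#[_]1100   (B,_)→(A,1,←)
state=A head=0 tape=__[#]11100   (A,#)→(A,1,→)
state=A head=1 tape=__1[1]1100   (A,1)→(B,1,←)
state=B head=0 tape=__[1]11100   (B,1)→(C,0,→)
state=C head=1 tape=__0[1]1100   (C,1)→(A,_,→)
state=A head=2 tape=__0_[1]100   (A,1)→(B,1,←)
state=B head=1 tape=__0[_]1100   (B,_)→(A,1,←)
state=A head=0 tape=__[0]11100   (A,0)→(B,_,←)
state=B head=-1 tape=_[_]_11100   (B,_)→(A,1,←)
state=A head=-2 tape=[_]1_11100   (A,_)→(B,#,→)
state=B head=-1 tape=#[1]_11100   (B,1)→(C,0,→)
state=C head=0 tape=#0[_]11100
Cell 0 holds _ when M halts.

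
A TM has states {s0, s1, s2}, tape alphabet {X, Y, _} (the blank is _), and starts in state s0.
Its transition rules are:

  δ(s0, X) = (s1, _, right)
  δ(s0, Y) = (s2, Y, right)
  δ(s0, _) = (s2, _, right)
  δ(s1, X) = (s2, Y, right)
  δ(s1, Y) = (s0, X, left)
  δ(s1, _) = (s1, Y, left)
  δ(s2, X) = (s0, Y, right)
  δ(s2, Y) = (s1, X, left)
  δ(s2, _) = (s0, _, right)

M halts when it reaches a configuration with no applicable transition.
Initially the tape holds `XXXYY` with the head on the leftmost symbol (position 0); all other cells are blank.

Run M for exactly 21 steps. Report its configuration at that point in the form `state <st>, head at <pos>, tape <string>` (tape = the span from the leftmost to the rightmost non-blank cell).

state=s0 head=0 tape=[X]XXYY__   (s0,X)→(s1,_,right)
state=s1 head=1 tape=_[X]XYY__   (s1,X)→(s2,Y,right)
state=s2 head=2 tape=_Y[X]YY__   (s2,X)→(s0,Y,right)
state=s0 head=3 tape=_YY[Y]Y__   (s0,Y)→(s2,Y,right)
state=s2 head=4 tape=_YYY[Y]__   (s2,Y)→(s1,X,left)
state=s1 head=3 tape=_YY[Y]X__   (s1,Y)→(s0,X,left)
state=s0 head=2 tape=_Y[Y]XX__   (s0,Y)→(s2,Y,right)
state=s2 head=3 tape=_YY[X]X__   (s2,X)→(s0,Y,right)
state=s0 head=4 tape=_YYY[X]__   (s0,X)→(s1,_,right)
state=s1 head=5 tape=_YYY_[_]_   (s1,_)→(s1,Y,left)
state=s1 head=4 tape=_YYY[_]Y_   (s1,_)→(s1,Y,left)
state=s1 head=3 tape=_YY[Y]YY_   (s1,Y)→(s0,X,left)
state=s0 head=2 tape=_Y[Y]XYY_   (s0,Y)→(s2,Y,right)
state=s2 head=3 tape=_YY[X]YY_   (s2,X)→(s0,Y,right)
state=s0 head=4 tape=_YYY[Y]Y_   (s0,Y)→(s2,Y,right)
state=s2 head=5 tape=_YYYY[Y]_   (s2,Y)→(s1,X,left)
state=s1 head=4 tape=_YYY[Y]X_   (s1,Y)→(s0,X,left)
state=s0 head=3 tape=_YY[Y]XX_   (s0,Y)→(s2,Y,right)
state=s2 head=4 tape=_YYY[X]X_   (s2,X)→(s0,Y,right)
state=s0 head=5 tape=_YYYY[X]_   (s0,X)→(s1,_,right)
state=s1 head=6 tape=_YYYY_[_]   (s1,_)→(s1,Y,left)
state=s1 head=5 tape=_YYYY[_]Y
After 21 steps: state s1, head at 5, tape YYYY_Y.

state s1, head at 5, tape YYYY_Y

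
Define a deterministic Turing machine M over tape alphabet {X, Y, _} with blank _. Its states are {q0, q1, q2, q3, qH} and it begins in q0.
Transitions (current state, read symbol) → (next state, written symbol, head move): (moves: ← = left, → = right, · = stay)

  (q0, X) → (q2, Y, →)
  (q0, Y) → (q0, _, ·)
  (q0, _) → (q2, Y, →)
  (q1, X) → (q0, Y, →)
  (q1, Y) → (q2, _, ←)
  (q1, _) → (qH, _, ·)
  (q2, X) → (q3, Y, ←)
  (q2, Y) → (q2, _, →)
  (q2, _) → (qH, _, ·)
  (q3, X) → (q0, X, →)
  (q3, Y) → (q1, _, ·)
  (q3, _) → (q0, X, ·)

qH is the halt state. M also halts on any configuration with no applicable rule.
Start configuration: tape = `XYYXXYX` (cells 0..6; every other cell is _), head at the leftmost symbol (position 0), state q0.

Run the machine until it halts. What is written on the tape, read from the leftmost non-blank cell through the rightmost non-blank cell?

Y_YY_Y

q0 | [X]YYXXYX_   read X → write Y, move →, go to q2
q2 | Y[Y]YXXYX_   read Y → write _, move →, go to q2
q2 | Y_[Y]XXYX_   read Y → write _, move →, go to q2
q2 | Y__[X]XYX_   read X → write Y, move ←, go to q3
q3 | Y_[_]YXYX_   read _ → write X, move ·, go to q0
q0 | Y_[X]YXYX_   read X → write Y, move →, go to q2
q2 | Y_Y[Y]XYX_   read Y → write _, move →, go to q2
q2 | Y_Y_[X]YX_   read X → write Y, move ←, go to q3
q3 | Y_Y[_]YYX_   read _ → write X, move ·, go to q0
q0 | Y_Y[X]YYX_   read X → write Y, move →, go to q2
q2 | Y_YY[Y]YX_   read Y → write _, move →, go to q2
q2 | Y_YY_[Y]X_   read Y → write _, move →, go to q2
q2 | Y_YY__[X]_   read X → write Y, move ←, go to q3
q3 | Y_YY_[_]Y_   read _ → write X, move ·, go to q0
q0 | Y_YY_[X]Y_   read X → write Y, move →, go to q2
q2 | Y_YY_Y[Y]_   read Y → write _, move →, go to q2
q2 | Y_YY_Y_[_]   read _ → write _, move ·, go to qH
qH | Y_YY_Y_[_]
The non-blank tape span at halt is Y_YY_Y.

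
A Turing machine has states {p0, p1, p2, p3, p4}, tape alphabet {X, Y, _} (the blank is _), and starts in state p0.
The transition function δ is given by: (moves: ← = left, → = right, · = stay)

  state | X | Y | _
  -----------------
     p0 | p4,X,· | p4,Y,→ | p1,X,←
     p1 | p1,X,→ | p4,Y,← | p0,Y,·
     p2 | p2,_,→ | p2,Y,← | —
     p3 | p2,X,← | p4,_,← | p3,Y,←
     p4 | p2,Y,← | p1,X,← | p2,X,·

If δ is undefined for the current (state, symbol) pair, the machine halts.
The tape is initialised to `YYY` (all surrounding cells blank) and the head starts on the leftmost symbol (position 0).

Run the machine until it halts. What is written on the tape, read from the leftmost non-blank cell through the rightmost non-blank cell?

state=p0 head=0 tape=_[Y]YY   (p0,Y)→(p4,Y,→)
state=p4 head=1 tape=_Y[Y]Y   (p4,Y)→(p1,X,←)
state=p1 head=0 tape=_[Y]XY   (p1,Y)→(p4,Y,←)
state=p4 head=-1 tape=[_]YXY   (p4,_)→(p2,X,·)
state=p2 head=-1 tape=[X]YXY   (p2,X)→(p2,_,→)
state=p2 head=0 tape=_[Y]XY   (p2,Y)→(p2,Y,←)
state=p2 head=-1 tape=[_]YXY
The non-blank tape span at halt is YXY.

YXY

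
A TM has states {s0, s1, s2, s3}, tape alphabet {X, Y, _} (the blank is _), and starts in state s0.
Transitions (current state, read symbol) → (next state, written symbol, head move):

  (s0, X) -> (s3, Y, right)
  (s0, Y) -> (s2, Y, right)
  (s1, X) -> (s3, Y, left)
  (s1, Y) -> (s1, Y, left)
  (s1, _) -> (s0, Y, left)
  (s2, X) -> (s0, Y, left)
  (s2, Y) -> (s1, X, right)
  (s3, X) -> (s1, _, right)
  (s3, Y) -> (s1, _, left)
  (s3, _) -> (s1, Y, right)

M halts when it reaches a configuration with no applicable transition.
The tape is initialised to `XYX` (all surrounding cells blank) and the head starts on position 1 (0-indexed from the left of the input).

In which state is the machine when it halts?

s0

s0 | ___X[Y]X_   read Y → write Y, move right, go to s2
s2 | ___XY[X]_   read X → write Y, move left, go to s0
s0 | ___X[Y]Y_   read Y → write Y, move right, go to s2
s2 | ___XY[Y]_   read Y → write X, move right, go to s1
s1 | ___XYX[_]   read _ → write Y, move left, go to s0
s0 | ___XY[X]Y   read X → write Y, move right, go to s3
s3 | ___XYY[Y]   read Y → write _, move left, go to s1
s1 | ___XY[Y]_   read Y → write Y, move left, go to s1
s1 | ___X[Y]Y_   read Y → write Y, move left, go to s1
s1 | ___[X]YY_   read X → write Y, move left, go to s3
s3 | __[_]YYY_   read _ → write Y, move right, go to s1
s1 | __Y[Y]YY_   read Y → write Y, move left, go to s1
s1 | __[Y]YYY_   read Y → write Y, move left, go to s1
s1 | _[_]YYYY_   read _ → write Y, move left, go to s0
s0 | [_]YYYYY_
No transition is defined for (s0, _); M halts in state s0.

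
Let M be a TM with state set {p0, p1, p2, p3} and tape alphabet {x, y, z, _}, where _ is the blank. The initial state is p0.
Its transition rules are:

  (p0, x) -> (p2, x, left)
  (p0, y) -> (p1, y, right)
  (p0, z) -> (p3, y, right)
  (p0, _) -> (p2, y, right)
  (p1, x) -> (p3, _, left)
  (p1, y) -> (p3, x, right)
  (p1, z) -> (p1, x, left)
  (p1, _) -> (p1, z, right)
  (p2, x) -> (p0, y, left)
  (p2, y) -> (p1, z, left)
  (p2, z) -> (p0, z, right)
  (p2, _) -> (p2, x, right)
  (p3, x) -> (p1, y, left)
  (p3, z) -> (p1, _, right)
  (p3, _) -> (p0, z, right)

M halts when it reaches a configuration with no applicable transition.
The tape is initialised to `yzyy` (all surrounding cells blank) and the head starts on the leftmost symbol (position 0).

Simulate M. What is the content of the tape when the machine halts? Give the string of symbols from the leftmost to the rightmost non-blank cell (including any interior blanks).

p0 | _[y]zyy   read y → write y, move right, go to p1
p1 | _y[z]yy   read z → write x, move left, go to p1
p1 | _[y]xyy   read y → write x, move right, go to p3
p3 | _x[x]yy   read x → write y, move left, go to p1
p1 | _[x]yyy   read x → write _, move left, go to p3
p3 | [_]_yyy   read _ → write z, move right, go to p0
p0 | z[_]yyy   read _ → write y, move right, go to p2
p2 | zy[y]yy   read y → write z, move left, go to p1
p1 | z[y]zyy   read y → write x, move right, go to p3
p3 | zx[z]yy   read z → write _, move right, go to p1
p1 | zx_[y]y   read y → write x, move right, go to p3
p3 | zx_x[y]
The non-blank tape span at halt is zx_xy.

zx_xy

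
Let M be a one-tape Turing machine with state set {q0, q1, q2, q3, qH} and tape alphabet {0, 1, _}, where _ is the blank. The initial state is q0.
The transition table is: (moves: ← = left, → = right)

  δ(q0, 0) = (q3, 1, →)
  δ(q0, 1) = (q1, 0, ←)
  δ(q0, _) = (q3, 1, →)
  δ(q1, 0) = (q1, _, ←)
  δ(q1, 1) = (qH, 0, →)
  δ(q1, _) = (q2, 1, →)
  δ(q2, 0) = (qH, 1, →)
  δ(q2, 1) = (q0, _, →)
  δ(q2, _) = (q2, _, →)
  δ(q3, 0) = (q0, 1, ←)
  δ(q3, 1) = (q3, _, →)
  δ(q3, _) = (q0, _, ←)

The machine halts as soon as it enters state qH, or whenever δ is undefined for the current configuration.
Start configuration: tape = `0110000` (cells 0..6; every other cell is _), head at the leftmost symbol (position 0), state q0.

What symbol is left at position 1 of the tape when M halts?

_

q0 | [0]110000_   read 0 → write 1, move →, go to q3
q3 | 1[1]10000_   read 1 → write _, move →, go to q3
q3 | 1_[1]0000_   read 1 → write _, move →, go to q3
q3 | 1__[0]000_   read 0 → write 1, move ←, go to q0
q0 | 1_[_]1000_   read _ → write 1, move →, go to q3
q3 | 1_1[1]000_   read 1 → write _, move →, go to q3
q3 | 1_1_[0]00_   read 0 → write 1, move ←, go to q0
q0 | 1_1[_]100_   read _ → write 1, move →, go to q3
q3 | 1_11[1]00_   read 1 → write _, move →, go to q3
q3 | 1_11_[0]0_   read 0 → write 1, move ←, go to q0
q0 | 1_11[_]10_   read _ → write 1, move →, go to q3
q3 | 1_111[1]0_   read 1 → write _, move →, go to q3
q3 | 1_111_[0]_   read 0 → write 1, move ←, go to q0
q0 | 1_111[_]1_   read _ → write 1, move →, go to q3
q3 | 1_1111[1]_   read 1 → write _, move →, go to q3
q3 | 1_1111_[_]   read _ → write _, move ←, go to q0
q0 | 1_1111[_]_   read _ → write 1, move →, go to q3
q3 | 1_11111[_]   read _ → write _, move ←, go to q0
q0 | 1_1111[1]_   read 1 → write 0, move ←, go to q1
q1 | 1_111[1]0_   read 1 → write 0, move →, go to qH
qH | 1_1110[0]_
Cell 1 holds _ when M halts.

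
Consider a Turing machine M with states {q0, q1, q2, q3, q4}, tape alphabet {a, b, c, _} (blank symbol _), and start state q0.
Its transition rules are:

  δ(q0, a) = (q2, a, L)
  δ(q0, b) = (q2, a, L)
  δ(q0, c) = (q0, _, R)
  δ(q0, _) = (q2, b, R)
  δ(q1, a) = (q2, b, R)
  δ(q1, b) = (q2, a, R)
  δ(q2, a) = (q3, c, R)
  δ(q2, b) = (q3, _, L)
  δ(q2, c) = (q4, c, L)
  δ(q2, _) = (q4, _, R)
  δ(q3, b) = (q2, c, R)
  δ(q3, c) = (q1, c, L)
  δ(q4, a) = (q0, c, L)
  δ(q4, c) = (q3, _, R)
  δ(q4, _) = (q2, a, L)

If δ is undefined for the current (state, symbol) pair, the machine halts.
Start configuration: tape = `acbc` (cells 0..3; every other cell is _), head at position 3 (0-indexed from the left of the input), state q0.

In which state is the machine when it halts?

q0 | acb[c]___   read c → write _, move R, go to q0
q0 | acb_[_]__   read _ → write b, move R, go to q2
q2 | acb_b[_]_   read _ → write _, move R, go to q4
q4 | acb_b_[_]   read _ → write a, move L, go to q2
q2 | acb_b[_]a   read _ → write _, move R, go to q4
q4 | acb_b_[a]   read a → write c, move L, go to q0
q0 | acb_b[_]c   read _ → write b, move R, go to q2
q2 | acb_bb[c]   read c → write c, move L, go to q4
q4 | acb_b[b]c
No transition is defined for (q4, b); M halts in state q4.

q4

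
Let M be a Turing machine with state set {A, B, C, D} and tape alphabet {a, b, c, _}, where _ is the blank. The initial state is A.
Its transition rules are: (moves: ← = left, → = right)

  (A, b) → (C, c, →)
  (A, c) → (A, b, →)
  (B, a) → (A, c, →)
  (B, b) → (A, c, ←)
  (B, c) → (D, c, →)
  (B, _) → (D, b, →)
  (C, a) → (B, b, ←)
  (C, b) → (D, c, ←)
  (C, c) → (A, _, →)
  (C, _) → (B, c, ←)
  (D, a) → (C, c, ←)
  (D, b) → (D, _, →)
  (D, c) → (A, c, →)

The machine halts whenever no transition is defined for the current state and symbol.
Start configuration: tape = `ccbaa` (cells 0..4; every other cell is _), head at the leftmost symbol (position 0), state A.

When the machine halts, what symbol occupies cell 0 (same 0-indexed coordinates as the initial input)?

b

A | [c]cbaa_   read c → write b, move →, go to A
A | b[c]baa_   read c → write b, move →, go to A
A | bb[b]aa_   read b → write c, move →, go to C
C | bbc[a]a_   read a → write b, move ←, go to B
B | bb[c]ba_   read c → write c, move →, go to D
D | bbc[b]a_   read b → write _, move →, go to D
D | bbc_[a]_   read a → write c, move ←, go to C
C | bbc[_]c_   read _ → write c, move ←, go to B
B | bb[c]cc_   read c → write c, move →, go to D
D | bbc[c]c_   read c → write c, move →, go to A
A | bbcc[c]_   read c → write b, move →, go to A
A | bbccb[_]
Cell 0 holds b when M halts.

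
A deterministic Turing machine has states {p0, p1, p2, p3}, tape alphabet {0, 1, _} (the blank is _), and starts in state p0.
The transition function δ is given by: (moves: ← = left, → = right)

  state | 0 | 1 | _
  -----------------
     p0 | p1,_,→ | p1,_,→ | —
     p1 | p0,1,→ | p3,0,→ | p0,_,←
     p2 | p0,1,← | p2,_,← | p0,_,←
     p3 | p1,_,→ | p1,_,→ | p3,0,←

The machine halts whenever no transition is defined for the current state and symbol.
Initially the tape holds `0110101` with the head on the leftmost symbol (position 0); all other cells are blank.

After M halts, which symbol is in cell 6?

_

state=p0 head=0 tape=[0]110101_   (p0,0)→(p1,_,→)
state=p1 head=1 tape=_[1]10101_   (p1,1)→(p3,0,→)
state=p3 head=2 tape=_0[1]0101_   (p3,1)→(p1,_,→)
state=p1 head=3 tape=_0_[0]101_   (p1,0)→(p0,1,→)
state=p0 head=4 tape=_0_1[1]01_   (p0,1)→(p1,_,→)
state=p1 head=5 tape=_0_1_[0]1_   (p1,0)→(p0,1,→)
state=p0 head=6 tape=_0_1_1[1]_   (p0,1)→(p1,_,→)
state=p1 head=7 tape=_0_1_1_[_]   (p1,_)→(p0,_,←)
state=p0 head=6 tape=_0_1_1[_]_
Cell 6 holds _ when M halts.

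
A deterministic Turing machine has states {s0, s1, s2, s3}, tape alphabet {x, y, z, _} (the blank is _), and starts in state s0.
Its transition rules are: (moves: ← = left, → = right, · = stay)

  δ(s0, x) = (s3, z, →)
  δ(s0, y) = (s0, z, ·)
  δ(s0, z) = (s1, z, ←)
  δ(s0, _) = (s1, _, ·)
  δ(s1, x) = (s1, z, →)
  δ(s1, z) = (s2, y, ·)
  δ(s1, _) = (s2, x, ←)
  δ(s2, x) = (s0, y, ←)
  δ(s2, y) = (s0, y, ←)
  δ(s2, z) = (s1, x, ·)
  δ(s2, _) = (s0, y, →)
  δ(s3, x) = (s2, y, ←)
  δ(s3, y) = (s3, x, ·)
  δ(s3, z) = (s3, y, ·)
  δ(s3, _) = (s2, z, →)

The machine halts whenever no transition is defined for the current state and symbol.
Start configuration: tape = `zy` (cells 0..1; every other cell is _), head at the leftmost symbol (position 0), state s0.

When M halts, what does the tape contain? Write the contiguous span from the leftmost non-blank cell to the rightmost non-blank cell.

s0 | __[z]y   read z → write z, move ←, go to s1
s1 | _[_]zy   read _ → write x, move ←, go to s2
s2 | [_]xzy   read _ → write y, move →, go to s0
s0 | y[x]zy   read x → write z, move →, go to s3
s3 | yz[z]y   read z → write y, move ·, go to s3
s3 | yz[y]y   read y → write x, move ·, go to s3
s3 | yz[x]y   read x → write y, move ←, go to s2
s2 | y[z]yy   read z → write x, move ·, go to s1
s1 | y[x]yy   read x → write z, move →, go to s1
s1 | yz[y]y
The non-blank tape span at halt is yzyy.

yzyy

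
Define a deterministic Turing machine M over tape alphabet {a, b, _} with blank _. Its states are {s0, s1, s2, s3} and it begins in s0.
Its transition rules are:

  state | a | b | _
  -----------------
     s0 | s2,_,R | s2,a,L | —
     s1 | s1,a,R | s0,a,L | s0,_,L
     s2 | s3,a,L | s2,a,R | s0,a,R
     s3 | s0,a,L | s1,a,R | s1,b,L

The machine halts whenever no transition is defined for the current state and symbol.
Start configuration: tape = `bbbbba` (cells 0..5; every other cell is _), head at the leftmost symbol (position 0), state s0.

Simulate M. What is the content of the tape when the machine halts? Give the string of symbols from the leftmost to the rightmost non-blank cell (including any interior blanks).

baaaaaa

s0 | ___[b]bbbba   read b → write a, move L, go to s2
s2 | __[_]abbbba   read _ → write a, move R, go to s0
s0 | __a[a]bbbba   read a → write _, move R, go to s2
s2 | __a_[b]bbba   read b → write a, move R, go to s2
s2 | __a_a[b]bba   read b → write a, move R, go to s2
s2 | __a_aa[b]ba   read b → write a, move R, go to s2
s2 | __a_aaa[b]a   read b → write a, move R, go to s2
s2 | __a_aaaa[a]   read a → write a, move L, go to s3
s3 | __a_aaa[a]a   read a → write a, move L, go to s0
s0 | __a_aa[a]aa   read a → write _, move R, go to s2
s2 | __a_aa_[a]a   read a → write a, move L, go to s3
s3 | __a_aa[_]aa   read _ → write b, move L, go to s1
s1 | __a_a[a]baa   read a → write a, move R, go to s1
s1 | __a_aa[b]aa   read b → write a, move L, go to s0
s0 | __a_a[a]aaa   read a → write _, move R, go to s2
s2 | __a_a_[a]aa   read a → write a, move L, go to s3
s3 | __a_a[_]aaa   read _ → write b, move L, go to s1
s1 | __a_[a]baaa   read a → write a, move R, go to s1
s1 | __a_a[b]aaa   read b → write a, move L, go to s0
s0 | __a_[a]aaaa   read a → write _, move R, go to s2
s2 | __a__[a]aaa   read a → write a, move L, go to s3
s3 | __a_[_]aaaa   read _ → write b, move L, go to s1
s1 | __a[_]baaaa   read _ → write _, move L, go to s0
s0 | __[a]_baaaa   read a → write _, move R, go to s2
s2 | ___[_]baaaa   read _ → write a, move R, go to s0
s0 | ___a[b]aaaa   read b → write a, move L, go to s2
s2 | ___[a]aaaaa   read a → write a, move L, go to s3
s3 | __[_]aaaaaa   read _ → write b, move L, go to s1
s1 | _[_]baaaaaa   read _ → write _, move L, go to s0
s0 | [_]_baaaaaa
The non-blank tape span at halt is baaaaaa.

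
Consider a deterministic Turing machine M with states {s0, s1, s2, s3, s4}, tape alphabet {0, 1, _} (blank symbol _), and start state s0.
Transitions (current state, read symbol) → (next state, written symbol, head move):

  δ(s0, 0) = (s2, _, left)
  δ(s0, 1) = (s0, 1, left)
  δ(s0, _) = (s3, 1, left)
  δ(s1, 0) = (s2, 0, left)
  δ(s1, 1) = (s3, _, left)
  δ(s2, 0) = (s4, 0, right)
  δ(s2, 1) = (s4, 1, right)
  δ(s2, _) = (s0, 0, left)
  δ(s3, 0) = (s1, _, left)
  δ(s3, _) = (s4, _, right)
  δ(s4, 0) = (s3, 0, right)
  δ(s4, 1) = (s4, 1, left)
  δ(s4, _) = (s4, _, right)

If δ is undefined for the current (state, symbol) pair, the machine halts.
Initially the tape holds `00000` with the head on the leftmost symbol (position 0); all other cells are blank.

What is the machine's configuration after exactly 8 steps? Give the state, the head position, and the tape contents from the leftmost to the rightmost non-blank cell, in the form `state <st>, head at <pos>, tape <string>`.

s0 | ___[0]0000   read 0 → write _, move left, go to s2
s2 | __[_]_0000   read _ → write 0, move left, go to s0
s0 | _[_]0_0000   read _ → write 1, move left, go to s3
s3 | [_]10_0000   read _ → write _, move right, go to s4
s4 | _[1]0_0000   read 1 → write 1, move left, go to s4
s4 | [_]10_0000   read _ → write _, move right, go to s4
s4 | _[1]0_0000   read 1 → write 1, move left, go to s4
s4 | [_]10_0000   read _ → write _, move right, go to s4
s4 | _[1]0_0000
After 8 steps: state s4, head at -2, tape 10_0000.

state s4, head at -2, tape 10_0000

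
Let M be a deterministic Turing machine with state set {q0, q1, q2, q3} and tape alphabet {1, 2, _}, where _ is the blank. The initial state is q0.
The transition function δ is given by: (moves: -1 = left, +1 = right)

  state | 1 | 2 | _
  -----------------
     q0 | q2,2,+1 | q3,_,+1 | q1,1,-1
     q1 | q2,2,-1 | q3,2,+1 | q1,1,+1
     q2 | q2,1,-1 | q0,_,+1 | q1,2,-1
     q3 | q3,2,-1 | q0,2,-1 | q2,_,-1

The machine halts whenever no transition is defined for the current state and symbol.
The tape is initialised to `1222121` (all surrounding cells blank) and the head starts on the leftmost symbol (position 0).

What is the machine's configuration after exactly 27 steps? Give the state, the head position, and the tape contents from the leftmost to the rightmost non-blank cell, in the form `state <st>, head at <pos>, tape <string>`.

state q3, head at -1, tape 12222_221

state=q0 head=0 tape=__[1]222121   (q0,1)→(q2,2,+1)
state=q2 head=1 tape=__2[2]22121   (q2,2)→(q0,_,+1)
state=q0 head=2 tape=__2_[2]2121   (q0,2)→(q3,_,+1)
state=q3 head=3 tape=__2__[2]121   (q3,2)→(q0,2,-1)
state=q0 head=2 tape=__2_[_]2121   (q0,_)→(q1,1,-1)
state=q1 head=1 tape=__2[_]12121   (q1,_)→(q1,1,+1)
state=q1 head=2 tape=__21[1]2121   (q1,1)→(q2,2,-1)
state=q2 head=1 tape=__2[1]22121   (q2,1)→(q2,1,-1)
state=q2 head=0 tape=__[2]122121   (q2,2)→(q0,_,+1)
state=q0 head=1 tape=___[1]22121   (q0,1)→(q2,2,+1)
state=q2 head=2 tape=___2[2]2121   (q2,2)→(q0,_,+1)
state=q0 head=3 tape=___2_[2]121   (q0,2)→(q3,_,+1)
state=q3 head=4 tape=___2__[1]21   (q3,1)→(q3,2,-1)
state=q3 head=3 tape=___2_[_]221   (q3,_)→(q2,_,-1)
state=q2 head=2 tape=___2[_]_221   (q2,_)→(q1,2,-1)
state=q1 head=1 tape=___[2]2_221   (q1,2)→(q3,2,+1)
state=q3 head=2 tape=___2[2]_221   (q3,2)→(q0,2,-1)
state=q0 head=1 tape=___[2]2_221   (q0,2)→(q3,_,+1)
state=q3 head=2 tape=____[2]_221   (q3,2)→(q0,2,-1)
state=q0 head=1 tape=___[_]2_221   (q0,_)→(q1,1,-1)
state=q1 head=0 tape=__[_]12_221   (q1,_)→(q1,1,+1)
state=q1 head=1 tape=__1[1]2_221   (q1,1)→(q2,2,-1)
state=q2 head=0 tape=__[1]22_221   (q2,1)→(q2,1,-1)
state=q2 head=-1 tape=_[_]122_221   (q2,_)→(q1,2,-1)
state=q1 head=-2 tape=[_]2122_221   (q1,_)→(q1,1,+1)
state=q1 head=-1 tape=1[2]122_221   (q1,2)→(q3,2,+1)
state=q3 head=0 tape=12[1]22_221   (q3,1)→(q3,2,-1)
state=q3 head=-1 tape=1[2]222_221
After 27 steps: state q3, head at -1, tape 12222_221.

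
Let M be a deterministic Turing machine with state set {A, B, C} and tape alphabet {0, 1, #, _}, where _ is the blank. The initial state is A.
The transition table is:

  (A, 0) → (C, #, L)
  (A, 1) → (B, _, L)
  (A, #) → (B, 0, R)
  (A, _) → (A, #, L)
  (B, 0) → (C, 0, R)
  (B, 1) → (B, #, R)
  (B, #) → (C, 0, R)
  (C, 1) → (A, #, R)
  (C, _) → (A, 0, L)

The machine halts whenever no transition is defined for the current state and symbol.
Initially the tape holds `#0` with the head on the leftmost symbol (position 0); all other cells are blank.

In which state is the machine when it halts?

state=A head=0 tape=[#]0_   (A,#)→(B,0,R)
state=B head=1 tape=0[0]_   (B,0)→(C,0,R)
state=C head=2 tape=00[_]   (C,_)→(A,0,L)
state=A head=1 tape=0[0]0   (A,0)→(C,#,L)
state=C head=0 tape=[0]#0
No transition is defined for (C, 0); M halts in state C.

C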